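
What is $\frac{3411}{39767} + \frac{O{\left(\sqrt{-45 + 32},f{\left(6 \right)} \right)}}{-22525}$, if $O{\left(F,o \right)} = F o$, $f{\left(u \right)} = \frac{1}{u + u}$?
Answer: $\frac{3411}{39767} - \frac{i \sqrt{13}}{270300} \approx 0.085775 - 1.3339 \cdot 10^{-5} i$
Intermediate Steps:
$f{\left(u \right)} = \frac{1}{2 u}$
$\frac{3411}{39767} + \frac{O{\left(\sqrt{-45 + 32},f{\left(6 \right)} \right)}}{-22525} = \frac{3411}{39767} + \frac{\sqrt{-45 + 32} \frac{1}{2 \cdot 6}}{-22525} = 3411 \cdot \frac{1}{39767} + \sqrt{-13} \cdot \frac{1}{2} \cdot \frac{1}{6} \left(- \frac{1}{22525}\right) = \frac{3411}{39767} + i \sqrt{13} \cdot \frac{1}{12} \left(- \frac{1}{22525}\right) = \frac{3411}{39767} + \frac{i \sqrt{13}}{12} \left(- \frac{1}{22525}\right) = \frac{3411}{39767} - \frac{i \sqrt{13}}{270300}$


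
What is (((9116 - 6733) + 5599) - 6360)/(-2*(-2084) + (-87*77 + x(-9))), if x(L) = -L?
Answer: -811/1261 ≈ -0.64314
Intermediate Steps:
(((9116 - 6733) + 5599) - 6360)/(-2*(-2084) + (-87*77 + x(-9))) = (((9116 - 6733) + 5599) - 6360)/(-2*(-2084) + (-87*77 - 1*(-9))) = ((2383 + 5599) - 6360)/(4168 + (-6699 + 9)) = (7982 - 6360)/(4168 - 6690) = 1622/(-2522) = 1622*(-1/2522) = -811/1261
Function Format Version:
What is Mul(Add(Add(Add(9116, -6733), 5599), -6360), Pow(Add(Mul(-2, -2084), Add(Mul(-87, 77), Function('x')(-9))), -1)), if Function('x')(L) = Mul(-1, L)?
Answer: Rational(-811, 1261) ≈ -0.64314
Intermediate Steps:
Mul(Add(Add(Add(9116, -6733), 5599), -6360), Pow(Add(Mul(-2, -2084), Add(Mul(-87, 77), Function('x')(-9))), -1)) = Mul(Add(Add(Add(9116, -6733), 5599), -6360), Pow(Add(Mul(-2, -2084), Add(Mul(-87, 77), Mul(-1, -9))), -1)) = Mul(Add(Add(2383, 5599), -6360), Pow(Add(4168, Add(-6699, 9)), -1)) = Mul(Add(7982, -6360), Pow(Add(4168, -6690), -1)) = Mul(1622, Pow(-2522, -1)) = Mul(1622, Rational(-1, 2522)) = Rational(-811, 1261)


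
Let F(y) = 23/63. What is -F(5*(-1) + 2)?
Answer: -23/63 ≈ -0.36508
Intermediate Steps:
F(y) = 23/63 (F(y) = 23*(1/63) = 23/63)
-F(5*(-1) + 2) = -1*23/63 = -23/63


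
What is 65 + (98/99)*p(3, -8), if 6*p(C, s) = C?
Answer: 6484/99 ≈ 65.495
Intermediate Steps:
p(C, s) = C/6
65 + (98/99)*p(3, -8) = 65 + (98/99)*((⅙)*3) = 65 + (98*(1/99))*(½) = 65 + (98/99)*(½) = 65 + 49/99 = 6484/99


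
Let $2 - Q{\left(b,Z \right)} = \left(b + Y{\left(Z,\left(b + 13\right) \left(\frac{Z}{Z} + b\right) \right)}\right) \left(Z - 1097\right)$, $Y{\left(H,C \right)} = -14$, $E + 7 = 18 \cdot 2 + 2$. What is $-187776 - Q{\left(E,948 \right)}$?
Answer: $-190311$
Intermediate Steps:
$E = 31$ ($E = -7 + \left(18 \cdot 2 + 2\right) = -7 + \left(36 + 2\right) = -7 + 38 = 31$)
$Q{\left(b,Z \right)} = 2 - \left(-1097 + Z\right) \left(-14 + b\right)$ ($Q{\left(b,Z \right)} = 2 - \left(b - 14\right) \left(Z - 1097\right) = 2 - \left(-14 + b\right) \left(-1097 + Z\right) = 2 - \left(-1097 + Z\right) \left(-14 + b\right)$)
$-187776 - Q{\left(E,948 \right)} = -187776 - \left(-15356 + 14 \cdot 948 + 1097 \cdot 31 - 948 \cdot 31\right) = -187776 - \left(-15356 + 13272 + 34007 - 29388\right) = -187776 - 2535 = -190311$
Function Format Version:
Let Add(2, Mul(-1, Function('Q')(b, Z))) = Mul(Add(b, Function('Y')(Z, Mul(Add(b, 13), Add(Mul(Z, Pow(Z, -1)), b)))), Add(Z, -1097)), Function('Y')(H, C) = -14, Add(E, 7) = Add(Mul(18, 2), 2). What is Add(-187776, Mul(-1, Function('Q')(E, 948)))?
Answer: -190311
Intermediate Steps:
E = 31 (E = Add(-7, Add(Mul(18, 2), 2)) = Add(-7, Add(36, 2)) = Add(-7, 38) = 31)
Function('Q')(b, Z) = Add(2, Mul(-1, Add(-1097, Z), Add(-14, b))) (Function('Q')(b, Z) = Add(2, Mul(-1, Mul(Add(b, -14), Add(Z, -1097)))) = Add(2, Mul(-1, Mul(Add(-14, b), Add(-1097, Z)))) = Add(2, Mul(-1, Mul(Add(-1097, Z), Add(-14, b)))) = Add(2, Mul(-1, Add(-1097, Z), Add(-14, b))))
Add(-187776, Mul(-1, Function('Q')(E, 948))) = Add(-187776, Mul(-1, Add(-15356, Mul(14, 948), Mul(1097, 31), Mul(-1, 948, 31)))) = Add(-187776, Mul(-1, Add(-15356, 13272, 34007, -29388))) = Add(-187776, Mul(-1, 2535)) = Add(-187776, -2535) = -190311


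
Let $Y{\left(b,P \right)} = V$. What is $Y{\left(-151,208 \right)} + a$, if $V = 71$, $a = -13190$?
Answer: $-13119$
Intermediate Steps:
$Y{\left(b,P \right)} = 71$
$Y{\left(-151,208 \right)} + a = 71 - 13190 = -13119$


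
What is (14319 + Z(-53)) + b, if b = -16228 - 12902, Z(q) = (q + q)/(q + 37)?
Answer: -118435/8 ≈ -14804.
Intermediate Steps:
Z(q) = 2*q/(37 + q) (Z(q) = (2*q)/(37 + q) = 2*q/(37 + q))
b = -29130
(14319 + Z(-53)) + b = (14319 + 2*(-53)/(37 - 53)) - 29130 = (14319 + 2*(-53)/(-16)) - 29130 = (14319 + 2*(-53)*(-1/16)) - 29130 = (14319 + 53/8) - 29130 = 114605/8 - 29130 = -118435/8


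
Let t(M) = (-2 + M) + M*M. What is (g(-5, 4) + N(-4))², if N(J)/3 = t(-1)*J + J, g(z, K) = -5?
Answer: 49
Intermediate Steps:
t(M) = -2 + M + M² (t(M) = (-2 + M) + M² = -2 + M + M²)
N(J) = -3*J (N(J) = 3*((-2 - 1 + (-1)²)*J + J) = 3*((-2 - 1 + 1)*J + J) = 3*(-2*J + J) = 3*(-J) = -3*J)
(g(-5, 4) + N(-4))² = (-5 - 3*(-4))² = (-5 + 12)² = 7² = 49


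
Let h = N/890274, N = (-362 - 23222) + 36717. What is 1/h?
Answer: 890274/13133 ≈ 67.789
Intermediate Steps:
N = 13133 (N = -23584 + 36717 = 13133)
h = 13133/890274 ≈ 0.014752
1/h = 1/(13133/890274) = 890274/13133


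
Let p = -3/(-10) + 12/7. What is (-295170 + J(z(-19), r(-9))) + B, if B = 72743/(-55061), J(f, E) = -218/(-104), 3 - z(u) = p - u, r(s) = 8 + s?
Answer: -845120260227/2863172 ≈ -2.9517e+5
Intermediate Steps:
p = 141/70 (p = -3*(-⅒) + 12*(⅐) = 3/10 + 12/7 = 141/70 ≈ 2.0143)
z(u) = 69/70 + u (z(u) = 3 - (141/70 - u) = 3 + (-141/70 + u) = 69/70 + u)
J(f, E) = 109/52 (J(f, E) = -218*(-1/104) = 109/52)
B = -72743/55061 (B = 72743*(-1/55061) = -72743/55061 ≈ -1.3211)
(-295170 + J(z(-19), r(-9))) + B = (-295170 + 109/52) - 72743/55061 = -15348731/52 - 72743/55061 = -845120260227/2863172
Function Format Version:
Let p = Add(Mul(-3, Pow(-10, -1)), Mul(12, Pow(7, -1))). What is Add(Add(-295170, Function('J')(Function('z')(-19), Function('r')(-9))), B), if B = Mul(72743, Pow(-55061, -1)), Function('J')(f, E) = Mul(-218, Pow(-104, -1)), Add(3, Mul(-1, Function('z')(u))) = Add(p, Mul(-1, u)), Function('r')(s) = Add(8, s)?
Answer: Rational(-845120260227, 2863172) ≈ -2.9517e+5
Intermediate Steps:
p = Rational(141, 70) (p = Add(Mul(-3, Rational(-1, 10)), Mul(12, Rational(1, 7))) = Add(Rational(3, 10), Rational(12, 7)) = Rational(141, 70) ≈ 2.0143)
Function('z')(u) = Add(Rational(69, 70), u) (Function('z')(u) = Add(3, Mul(-1, Add(Rational(141, 70), Mul(-1, u)))) = Add(3, Add(Rational(-141, 70), u)) = Add(Rational(69, 70), u))
Function('J')(f, E) = Rational(109, 52) (Function('J')(f, E) = Mul(-218, Rational(-1, 104)) = Rational(109, 52))
B = Rational(-72743, 55061) (B = Mul(72743, Rational(-1, 55061)) = Rational(-72743, 55061) ≈ -1.3211)
Add(Add(-295170, Function('J')(Function('z')(-19), Function('r')(-9))), B) = Add(Add(-295170, Rational(109, 52)), Rational(-72743, 55061)) = Add(Rational(-15348731, 52), Rational(-72743, 55061)) = Rational(-845120260227, 2863172)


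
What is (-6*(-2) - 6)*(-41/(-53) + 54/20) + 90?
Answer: 29373/265 ≈ 110.84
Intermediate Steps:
(-6*(-2) - 6)*(-41/(-53) + 54/20) + 90 = (12 - 6)*(-41*(-1/53) + 54*(1/20)) + 90 = 6*(41/53 + 27/10) + 90 = 6*(1841/530) + 90 = 5523/265 + 90 = 29373/265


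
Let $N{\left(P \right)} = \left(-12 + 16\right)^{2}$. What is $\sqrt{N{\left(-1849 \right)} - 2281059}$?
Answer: $i \sqrt{2281043} \approx 1510.3 i$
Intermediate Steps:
$N{\left(P \right)} = 16$ ($N{\left(P \right)} = 4^{2} = 16$)
$\sqrt{N{\left(-1849 \right)} - 2281059} = \sqrt{16 - 2281059} = \sqrt{-2281043} = i \sqrt{2281043}$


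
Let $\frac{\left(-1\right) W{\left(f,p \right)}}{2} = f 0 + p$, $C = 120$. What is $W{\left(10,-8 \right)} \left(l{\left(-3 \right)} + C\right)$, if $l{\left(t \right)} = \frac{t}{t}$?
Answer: $1936$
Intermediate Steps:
$W{\left(f,p \right)} = - 2 p$ ($W{\left(f,p \right)} = - 2 \left(f 0 + p\right) = - 2 \left(0 + p\right) = - 2 p$)
$l{\left(t \right)} = 1$
$W{\left(10,-8 \right)} \left(l{\left(-3 \right)} + C\right) = \left(-2\right) \left(-8\right) \left(1 + 120\right) = 16 \cdot 121 = 1936$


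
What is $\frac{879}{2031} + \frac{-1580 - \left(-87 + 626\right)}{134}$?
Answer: $- \frac{1395301}{90718} \approx -15.381$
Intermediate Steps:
$\frac{879}{2031} + \frac{-1580 - \left(-87 + 626\right)}{134} = 879 \cdot \frac{1}{2031} + \left(-1580 - 539\right) \frac{1}{134} = \frac{293}{677} + \left(-1580 - 539\right) \frac{1}{134} = \frac{293}{677} - \frac{2119}{134} = - \frac{1395301}{90718}$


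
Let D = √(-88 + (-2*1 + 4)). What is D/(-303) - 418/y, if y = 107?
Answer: -418/107 - I*√86/303 ≈ -3.9065 - 0.030606*I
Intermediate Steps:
D = I*√86 (D = √(-88 + (-2 + 4)) = √(-88 + 2) = √(-86) = I*√86 ≈ 9.2736*I)
D/(-303) - 418/y = (I*√86)/(-303) - 418/107 = (I*√86)*(-1/303) - 418*1/107 = -I*√86/303 - 418/107 = -418/107 - I*√86/303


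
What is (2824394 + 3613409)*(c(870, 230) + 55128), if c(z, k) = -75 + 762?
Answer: 359325974445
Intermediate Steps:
c(z, k) = 687
(2824394 + 3613409)*(c(870, 230) + 55128) = (2824394 + 3613409)*(687 + 55128) = 6437803*55815 = 359325974445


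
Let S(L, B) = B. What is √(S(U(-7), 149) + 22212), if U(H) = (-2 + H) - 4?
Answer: √22361 ≈ 149.54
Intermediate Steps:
U(H) = -6 + H
√(S(U(-7), 149) + 22212) = √(149 + 22212) = √22361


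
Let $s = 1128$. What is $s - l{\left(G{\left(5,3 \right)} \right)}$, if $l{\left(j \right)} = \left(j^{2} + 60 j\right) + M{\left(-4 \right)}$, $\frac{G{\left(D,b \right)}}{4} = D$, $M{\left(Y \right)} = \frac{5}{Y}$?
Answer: $- \frac{1883}{4} \approx -470.75$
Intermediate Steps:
$G{\left(D,b \right)} = 4 D$
$l{\left(j \right)} = - \frac{5}{4} + j^{2} + 60 j$ ($l{\left(j \right)} = \left(j^{2} + 60 j\right) + \frac{5}{-4} = \left(j^{2} + 60 j\right) + 5 \left(- \frac{1}{4}\right) = \left(j^{2} + 60 j\right) - \frac{5}{4} = - \frac{5}{4} + j^{2} + 60 j$)
$s - l{\left(G{\left(5,3 \right)} \right)} = 1128 - \left(- \frac{5}{4} + \left(4 \cdot 5\right)^{2} + 60 \cdot 4 \cdot 5\right) = 1128 - \left(- \frac{5}{4} + 20^{2} + 60 \cdot 20\right) = 1128 - \left(- \frac{5}{4} + 400 + 1200\right) = 1128 - \frac{6395}{4} = - \frac{1883}{4}$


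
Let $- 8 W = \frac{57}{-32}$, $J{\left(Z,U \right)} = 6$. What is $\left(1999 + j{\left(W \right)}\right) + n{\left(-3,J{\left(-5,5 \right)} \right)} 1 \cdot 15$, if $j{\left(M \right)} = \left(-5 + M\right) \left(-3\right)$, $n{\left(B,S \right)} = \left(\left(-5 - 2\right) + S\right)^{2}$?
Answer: $\frac{519253}{256} \approx 2028.3$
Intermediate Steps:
$n{\left(B,S \right)} = \left(-7 + S\right)^{2}$ ($n{\left(B,S \right)} = \left(\left(-5 - 2\right) + S\right)^{2} = \left(-7 + S\right)^{2}$)
$W = \frac{57}{256}$ ($W = - \frac{57 \frac{1}{-32}}{8} = - \frac{57 \left(- \frac{1}{32}\right)}{8} = \left(- \frac{1}{8}\right) \left(- \frac{57}{32}\right) = \frac{57}{256} \approx 0.22266$)
$j{\left(M \right)} = 15 - 3 M$
$\left(1999 + j{\left(W \right)}\right) + n{\left(-3,J{\left(-5,5 \right)} \right)} 1 \cdot 15 = \left(1999 + \left(15 - \frac{171}{256}\right)\right) + \left(-7 + 6\right)^{2} \cdot 1 \cdot 15 = \left(1999 + \left(15 - \frac{171}{256}\right)\right) + \left(-1\right)^{2} \cdot 1 \cdot 15 = \left(1999 + \frac{3669}{256}\right) + 1 \cdot 1 \cdot 15 = \frac{515413}{256} + 1 \cdot 15 = \frac{515413}{256} + 15 = \frac{519253}{256}$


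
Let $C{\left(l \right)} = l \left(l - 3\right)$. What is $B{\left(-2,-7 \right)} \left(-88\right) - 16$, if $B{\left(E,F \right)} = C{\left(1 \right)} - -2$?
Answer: $-16$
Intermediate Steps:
$C{\left(l \right)} = l \left(-3 + l\right)$
$B{\left(E,F \right)} = 0$ ($B{\left(E,F \right)} = 1 \left(-3 + 1\right) - -2 = 1 \left(-2\right) + 2 = -2 + 2 = 0$)
$B{\left(-2,-7 \right)} \left(-88\right) - 16 = 0 \left(-88\right) - 16 = 0 - 16 = -16$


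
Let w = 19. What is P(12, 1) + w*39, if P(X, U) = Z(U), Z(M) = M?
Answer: 742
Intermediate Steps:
P(X, U) = U
P(12, 1) + w*39 = 1 + 19*39 = 1 + 741 = 742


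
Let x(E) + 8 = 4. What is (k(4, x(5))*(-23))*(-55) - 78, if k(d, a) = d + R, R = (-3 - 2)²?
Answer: 36607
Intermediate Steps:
x(E) = -4 (x(E) = -8 + 4 = -4)
R = 25 (R = (-5)² = 25)
k(d, a) = 25 + d (k(d, a) = d + 25 = 25 + d)
(k(4, x(5))*(-23))*(-55) - 78 = ((25 + 4)*(-23))*(-55) - 78 = (29*(-23))*(-55) - 78 = -667*(-55) - 78 = 36685 - 78 = 36607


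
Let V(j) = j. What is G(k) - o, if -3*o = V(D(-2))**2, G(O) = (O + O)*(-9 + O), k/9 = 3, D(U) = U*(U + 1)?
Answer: 2920/3 ≈ 973.33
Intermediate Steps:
D(U) = U*(1 + U)
k = 27 (k = 9*3 = 27)
G(O) = 2*O*(-9 + O) (G(O) = (2*O)*(-9 + O) = 2*O*(-9 + O))
o = -4/3 (o = -4*(1 - 2)**2/3 = -(-2*(-1))**2/3 = -1/3*2**2 = -1/3*4 = -4/3 ≈ -1.3333)
G(k) - o = 2*27*(-9 + 27) - 1*(-4/3) = 2*27*18 + 4/3 = 972 + 4/3 = 2920/3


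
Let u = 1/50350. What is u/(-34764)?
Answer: -1/1750367400 ≈ -5.7131e-10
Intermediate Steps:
u = 1/50350 ≈ 1.9861e-5
u/(-34764) = (1/50350)/(-34764) = (1/50350)*(-1/34764) = -1/1750367400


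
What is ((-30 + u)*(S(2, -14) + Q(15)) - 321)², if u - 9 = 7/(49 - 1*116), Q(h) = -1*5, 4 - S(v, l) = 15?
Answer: 1247689/4489 ≈ 277.94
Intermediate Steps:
S(v, l) = -11 (S(v, l) = 4 - 1*15 = 4 - 15 = -11)
Q(h) = -5
u = 596/67 (u = 9 + 7/(49 - 1*116) = 9 + 7/(49 - 116) = 9 + 7/(-67) = 9 + 7*(-1/67) = 9 - 7/67 = 596/67 ≈ 8.8955)
((-30 + u)*(S(2, -14) + Q(15)) - 321)² = ((-30 + 596/67)*(-11 - 5) - 321)² = (-1414/67*(-16) - 321)² = (22624/67 - 321)² = (1117/67)² = 1247689/4489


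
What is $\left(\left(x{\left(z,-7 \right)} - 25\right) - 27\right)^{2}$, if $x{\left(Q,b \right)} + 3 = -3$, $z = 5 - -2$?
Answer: $3364$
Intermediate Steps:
$z = 7$ ($z = 5 + 2 = 7$)
$x{\left(Q,b \right)} = -6$ ($x{\left(Q,b \right)} = -3 - 3 = -6$)
$\left(\left(x{\left(z,-7 \right)} - 25\right) - 27\right)^{2} = \left(\left(-6 - 25\right) - 27\right)^{2} = \left(-31 - 27\right)^{2} = \left(-58\right)^{2} = 3364$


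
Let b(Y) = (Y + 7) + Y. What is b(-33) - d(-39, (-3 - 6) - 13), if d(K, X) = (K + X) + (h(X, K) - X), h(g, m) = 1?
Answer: -21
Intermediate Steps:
b(Y) = 7 + 2*Y (b(Y) = (7 + Y) + Y = 7 + 2*Y)
d(K, X) = 1 + K (d(K, X) = (K + X) + (1 - X) = 1 + K)
b(-33) - d(-39, (-3 - 6) - 13) = (7 + 2*(-33)) - (1 - 39) = (7 - 66) - 1*(-38) = -59 + 38 = -21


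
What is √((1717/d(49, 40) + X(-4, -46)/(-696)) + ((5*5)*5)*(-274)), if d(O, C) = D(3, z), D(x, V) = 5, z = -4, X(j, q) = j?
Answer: I*√25663901190/870 ≈ 184.14*I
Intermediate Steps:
d(O, C) = 5
√((1717/d(49, 40) + X(-4, -46)/(-696)) + ((5*5)*5)*(-274)) = √((1717/5 - 4/(-696)) + ((5*5)*5)*(-274)) = √((1717*(⅕) - 4*(-1/696)) + (25*5)*(-274)) = √((1717/5 + 1/174) + 125*(-274)) = √(298763/870 - 34250) = √(-29498737/870) = I*√25663901190/870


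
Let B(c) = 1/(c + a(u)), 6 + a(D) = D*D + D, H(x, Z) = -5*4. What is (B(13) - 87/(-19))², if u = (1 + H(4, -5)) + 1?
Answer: 742562500/35366809 ≈ 20.996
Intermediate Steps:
H(x, Z) = -20
u = -18 (u = (1 - 20) + 1 = -19 + 1 = -18)
a(D) = -6 + D + D² (a(D) = -6 + (D*D + D) = -6 + (D² + D) = -6 + (D + D²) = -6 + D + D²)
B(c) = 1/(300 + c) (B(c) = 1/(c + (-6 - 18 + (-18)²)) = 1/(c + (-6 - 18 + 324)) = 1/(c + 300) = 1/(300 + c))
(B(13) - 87/(-19))² = (1/(300 + 13) - 87/(-19))² = (1/313 - 87*(-1/19))² = (1/313 + 87/19)² = (27250/5947)² = 742562500/35366809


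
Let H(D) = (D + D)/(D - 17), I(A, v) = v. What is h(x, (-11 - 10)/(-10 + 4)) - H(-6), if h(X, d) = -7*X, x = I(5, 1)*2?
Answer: -334/23 ≈ -14.522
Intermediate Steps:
H(D) = 2*D/(-17 + D) (H(D) = (2*D)/(-17 + D) = 2*D/(-17 + D))
x = 2 (x = 1*2 = 2)
h(x, (-11 - 10)/(-10 + 4)) - H(-6) = -7*2 - 2*(-6)/(-17 - 6) = -14 - 2*(-6)/(-23) = -14 - 2*(-6)*(-1)/23 = -14 - 1*12/23 = -14 - 12/23 = -334/23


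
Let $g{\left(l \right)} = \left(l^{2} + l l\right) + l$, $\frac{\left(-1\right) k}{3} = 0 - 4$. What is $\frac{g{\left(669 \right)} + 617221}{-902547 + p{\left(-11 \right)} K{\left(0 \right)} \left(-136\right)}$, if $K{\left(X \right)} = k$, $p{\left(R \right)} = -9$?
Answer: $- \frac{1513012}{887859} \approx -1.7041$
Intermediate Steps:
$k = 12$ ($k = - 3 \left(0 - 4\right) = \left(-3\right) \left(-4\right) = 12$)
$K{\left(X \right)} = 12$
$g{\left(l \right)} = l + 2 l^{2}$ ($g{\left(l \right)} = \left(l^{2} + l^{2}\right) + l = 2 l^{2} + l = l + 2 l^{2}$)
$\frac{g{\left(669 \right)} + 617221}{-902547 + p{\left(-11 \right)} K{\left(0 \right)} \left(-136\right)} = \frac{669 \left(1 + 2 \cdot 669\right) + 617221}{-902547 + \left(-9\right) 12 \left(-136\right)} = \frac{669 \left(1 + 1338\right) + 617221}{-902547 - -14688} = \frac{669 \cdot 1339 + 617221}{-902547 + 14688} = \frac{895791 + 617221}{-887859} = 1513012 \left(- \frac{1}{887859}\right) = - \frac{1513012}{887859}$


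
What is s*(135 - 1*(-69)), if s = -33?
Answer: -6732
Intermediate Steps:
s*(135 - 1*(-69)) = -33*(135 - 1*(-69)) = -33*(135 + 69) = -33*204 = -6732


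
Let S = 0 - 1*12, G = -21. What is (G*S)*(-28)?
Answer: -7056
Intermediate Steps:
S = -12 (S = 0 - 12 = -12)
(G*S)*(-28) = -21*(-12)*(-28) = 252*(-28) = -7056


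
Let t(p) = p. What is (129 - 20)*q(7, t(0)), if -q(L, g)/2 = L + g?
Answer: -1526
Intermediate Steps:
q(L, g) = -2*L - 2*g (q(L, g) = -2*(L + g) = -2*L - 2*g)
(129 - 20)*q(7, t(0)) = (129 - 20)*(-2*7 - 2*0) = 109*(-14 + 0) = 109*(-14) = -1526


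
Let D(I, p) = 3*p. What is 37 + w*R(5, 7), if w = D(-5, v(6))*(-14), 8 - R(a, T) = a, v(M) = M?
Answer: -719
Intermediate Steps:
R(a, T) = 8 - a
w = -252 (w = (3*6)*(-14) = 18*(-14) = -252)
37 + w*R(5, 7) = 37 - 252*(8 - 1*5) = 37 - 252*(8 - 5) = 37 - 252*3 = 37 - 756 = -719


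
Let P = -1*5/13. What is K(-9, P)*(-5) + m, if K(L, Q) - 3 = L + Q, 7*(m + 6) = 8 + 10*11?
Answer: 3893/91 ≈ 42.780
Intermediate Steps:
P = -5/13 (P = -5*1/13 = -5/13 ≈ -0.38462)
m = 76/7 (m = -6 + (8 + 10*11)/7 = -6 + (8 + 110)/7 = -6 + (1/7)*118 = -6 + 118/7 = 76/7 ≈ 10.857)
K(L, Q) = 3 + L + Q (K(L, Q) = 3 + (L + Q) = 3 + L + Q)
K(-9, P)*(-5) + m = (3 - 9 - 5/13)*(-5) + 76/7 = -83/13*(-5) + 76/7 = 415/13 + 76/7 = 3893/91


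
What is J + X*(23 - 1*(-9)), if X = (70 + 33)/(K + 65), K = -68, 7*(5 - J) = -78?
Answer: -22733/21 ≈ -1082.5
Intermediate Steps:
J = 113/7 (J = 5 - ⅐*(-78) = 5 + 78/7 = 113/7 ≈ 16.143)
X = -103/3 (X = (70 + 33)/(-68 + 65) = 103/(-3) = 103*(-⅓) = -103/3 ≈ -34.333)
J + X*(23 - 1*(-9)) = 113/7 - 103*(23 - 1*(-9))/3 = 113/7 - 103*(23 + 9)/3 = 113/7 - 103/3*32 = 113/7 - 3296/3 = -22733/21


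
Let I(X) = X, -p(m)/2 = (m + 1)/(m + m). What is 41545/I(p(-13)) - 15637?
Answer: -727729/12 ≈ -60644.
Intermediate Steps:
p(m) = -(1 + m)/m (p(m) = -2*(m + 1)/(m + m) = -2*(1 + m)/(2*m) = -2*(1 + m)*1/(2*m) = -(1 + m)/m)
41545/I(p(-13)) - 15637 = 41545/(((-1 - 1*(-13))/(-13))) - 15637 = 41545/((-(-1 + 13)/13)) - 15637 = 41545/((-1/13*12)) - 15637 = 41545/(-12/13) - 15637 = 41545*(-13/12) - 15637 = -540085/12 - 15637 = -727729/12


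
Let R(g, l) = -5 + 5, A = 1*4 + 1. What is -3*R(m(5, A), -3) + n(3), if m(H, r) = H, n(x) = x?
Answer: 3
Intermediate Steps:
A = 5 (A = 4 + 1 = 5)
R(g, l) = 0
-3*R(m(5, A), -3) + n(3) = -3*0 + 3 = 0 + 3 = 3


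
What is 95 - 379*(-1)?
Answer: 474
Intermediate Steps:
95 - 379*(-1) = 95 + 379 = 474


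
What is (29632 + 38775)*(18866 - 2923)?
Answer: 1090612801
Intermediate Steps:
(29632 + 38775)*(18866 - 2923) = 68407*15943 = 1090612801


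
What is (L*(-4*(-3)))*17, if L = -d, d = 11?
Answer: -2244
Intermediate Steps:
L = -11 (L = -1*11 = -11)
(L*(-4*(-3)))*17 = -(-44)*(-3)*17 = -11*12*17 = -132*17 = -2244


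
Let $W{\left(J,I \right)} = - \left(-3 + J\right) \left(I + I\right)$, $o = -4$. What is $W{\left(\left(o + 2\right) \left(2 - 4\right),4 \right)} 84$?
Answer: $-672$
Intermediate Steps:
$W{\left(J,I \right)} = - 2 I \left(-3 + J\right)$ ($W{\left(J,I \right)} = - \left(-3 + J\right) 2 I = - 2 I \left(-3 + J\right)$)
$W{\left(\left(o + 2\right) \left(2 - 4\right),4 \right)} 84 = 2 \cdot 4 \left(3 - \left(-4 + 2\right) \left(2 - 4\right)\right) 84 = 2 \cdot 4 \left(3 - \left(-2\right) \left(-2\right)\right) 84 = 2 \cdot 4 \left(3 - 4\right) 84 = 2 \cdot 4 \left(-1\right) 84 = \left(-8\right) 84 = -672$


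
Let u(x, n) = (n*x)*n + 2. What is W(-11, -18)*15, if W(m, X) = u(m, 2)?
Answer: -630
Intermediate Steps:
u(x, n) = 2 + x*n² (u(x, n) = x*n² + 2 = 2 + x*n²)
W(m, X) = 2 + 4*m (W(m, X) = 2 + m*2² = 2 + m*4 = 2 + 4*m)
W(-11, -18)*15 = (2 + 4*(-11))*15 = (2 - 44)*15 = -42*15 = -630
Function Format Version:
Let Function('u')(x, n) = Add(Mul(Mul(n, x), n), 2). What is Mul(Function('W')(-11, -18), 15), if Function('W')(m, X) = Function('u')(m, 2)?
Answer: -630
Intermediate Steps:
Function('u')(x, n) = Add(2, Mul(x, Pow(n, 2))) (Function('u')(x, n) = Add(Mul(x, Pow(n, 2)), 2) = Add(2, Mul(x, Pow(n, 2))))
Function('W')(m, X) = Add(2, Mul(4, m)) (Function('W')(m, X) = Add(2, Mul(m, Pow(2, 2))) = Add(2, Mul(m, 4)) = Add(2, Mul(4, m)))
Mul(Function('W')(-11, -18), 15) = Mul(Add(2, Mul(4, -11)), 15) = Mul(Add(2, -44), 15) = Mul(-42, 15) = -630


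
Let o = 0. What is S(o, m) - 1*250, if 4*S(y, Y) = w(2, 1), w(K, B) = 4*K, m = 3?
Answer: -248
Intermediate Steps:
S(y, Y) = 2 (S(y, Y) = (4*2)/4 = (¼)*8 = 2)
S(o, m) - 1*250 = 2 - 1*250 = 2 - 250 = -248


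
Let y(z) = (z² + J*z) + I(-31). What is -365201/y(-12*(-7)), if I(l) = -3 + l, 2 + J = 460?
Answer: -365201/45494 ≈ -8.0275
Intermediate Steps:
J = 458 (J = -2 + 460 = 458)
y(z) = -34 + z² + 458*z (y(z) = (z² + 458*z) + (-3 - 31) = (z² + 458*z) - 34 = -34 + z² + 458*z)
-365201/y(-12*(-7)) = -365201/(-34 + (-12*(-7))² + 458*(-12*(-7))) = -365201/(-34 + 84² + 458*84) = -365201/(-34 + 7056 + 38472) = -365201/45494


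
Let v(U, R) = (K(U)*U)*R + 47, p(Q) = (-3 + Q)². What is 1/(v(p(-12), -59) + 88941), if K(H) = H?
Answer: -1/2897887 ≈ -3.4508e-7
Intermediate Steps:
v(U, R) = 47 + R*U² (v(U, R) = (U*U)*R + 47 = U²*R + 47 = R*U² + 47 = 47 + R*U²)
1/(v(p(-12), -59) + 88941) = 1/((47 - 59*(-3 - 12)⁴) + 88941) = 1/((47 - 59*((-15)²)²) + 88941) = 1/((47 - 59*225²) + 88941) = 1/((47 - 59*50625) + 88941) = 1/((47 - 2986875) + 88941) = 1/(-2986828 + 88941) = 1/(-2897887) = -1/2897887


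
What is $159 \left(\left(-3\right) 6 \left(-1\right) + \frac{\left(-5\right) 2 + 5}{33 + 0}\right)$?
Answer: $\frac{31217}{11} \approx 2837.9$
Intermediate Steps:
$159 \left(\left(-3\right) 6 \left(-1\right) + \frac{\left(-5\right) 2 + 5}{33 + 0}\right) = 159 \left(\left(-18\right) \left(-1\right) + \frac{-10 + 5}{33}\right) = 159 \left(18 - \frac{5}{33}\right) = 159 \cdot \frac{589}{33} = \frac{31217}{11}$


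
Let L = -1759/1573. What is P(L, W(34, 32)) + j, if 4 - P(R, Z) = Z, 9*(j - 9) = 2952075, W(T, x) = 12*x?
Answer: 982912/3 ≈ 3.2764e+5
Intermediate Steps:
L = -1759/1573 (L = -1759*1/1573 = -1759/1573 ≈ -1.1182)
j = 984052/3 (j = 9 + (⅑)*2952075 = 9 + 984025/3 = 984052/3 ≈ 3.2802e+5)
P(R, Z) = 4 - Z
P(L, W(34, 32)) + j = (4 - 12*32) + 984052/3 = (4 - 1*384) + 984052/3 = (4 - 384) + 984052/3 = -380 + 984052/3 = 982912/3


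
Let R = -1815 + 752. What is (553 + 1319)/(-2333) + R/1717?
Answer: -5694203/4005761 ≈ -1.4215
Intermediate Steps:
R = -1063
(553 + 1319)/(-2333) + R/1717 = (553 + 1319)/(-2333) - 1063/1717 = 1872*(-1/2333) - 1063*1/1717 = -1872/2333 - 1063/1717 = -5694203/4005761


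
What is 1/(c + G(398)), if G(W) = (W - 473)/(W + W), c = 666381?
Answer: 796/530439201 ≈ 1.5006e-6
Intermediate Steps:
G(W) = (-473 + W)/(2*W) (G(W) = (-473 + W)/((2*W)) = (-473 + W)*(1/(2*W)) = (-473 + W)/(2*W))
1/(c + G(398)) = 1/(666381 + (½)*(-473 + 398)/398) = 1/(666381 + (½)*(1/398)*(-75)) = 1/(666381 - 75/796) = 1/(530439201/796) = 796/530439201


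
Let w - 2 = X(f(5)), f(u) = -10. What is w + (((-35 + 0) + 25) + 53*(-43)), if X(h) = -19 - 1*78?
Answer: -2384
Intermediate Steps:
X(h) = -97 (X(h) = -19 - 78 = -97)
w = -95 (w = 2 - 97 = -95)
w + (((-35 + 0) + 25) + 53*(-43)) = -95 + (((-35 + 0) + 25) + 53*(-43)) = -95 + ((-35 + 25) - 2279) = -95 + (-10 - 2279) = -95 - 2289 = -2384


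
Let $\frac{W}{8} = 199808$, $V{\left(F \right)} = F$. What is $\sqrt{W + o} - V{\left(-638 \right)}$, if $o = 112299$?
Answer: $638 + \sqrt{1710763} \approx 1946.0$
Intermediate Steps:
$W = 1598464$ ($W = 8 \cdot 199808 = 1598464$)
$\sqrt{W + o} - V{\left(-638 \right)} = \sqrt{1598464 + 112299} - -638 = \sqrt{1710763} + 638 = 638 + \sqrt{1710763}$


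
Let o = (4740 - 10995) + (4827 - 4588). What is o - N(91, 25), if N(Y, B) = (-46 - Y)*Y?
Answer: 6451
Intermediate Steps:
N(Y, B) = Y*(-46 - Y)
o = -6016 (o = -6255 + 239 = -6016)
o - N(91, 25) = -6016 - (-1)*91*(46 + 91) = -6016 - (-1)*91*137 = -6016 - 1*(-12467) = -6016 + 12467 = 6451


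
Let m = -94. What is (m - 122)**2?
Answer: 46656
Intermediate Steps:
(m - 122)**2 = (-94 - 122)**2 = (-216)**2 = 46656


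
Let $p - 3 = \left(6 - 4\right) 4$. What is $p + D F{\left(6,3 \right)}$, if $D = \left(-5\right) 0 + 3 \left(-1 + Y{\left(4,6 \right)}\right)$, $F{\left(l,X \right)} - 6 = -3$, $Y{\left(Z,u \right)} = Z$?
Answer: $38$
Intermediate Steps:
$F{\left(l,X \right)} = 3$ ($F{\left(l,X \right)} = 6 - 3 = 3$)
$p = 11$ ($p = 3 + \left(6 - 4\right) 4 = 3 + 2 \cdot 4 = 3 + 8 = 11$)
$D = 9$ ($D = \left(-5\right) 0 + 3 \left(-1 + 4\right) = 0 + 3 \cdot 3 = 0 + 9 = 9$)
$p + D F{\left(6,3 \right)} = 11 + 9 \cdot 3 = 11 + 27 = 38$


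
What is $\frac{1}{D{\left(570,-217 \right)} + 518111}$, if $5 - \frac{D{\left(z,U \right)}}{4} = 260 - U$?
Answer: $\frac{1}{516223} \approx 1.9371 \cdot 10^{-6}$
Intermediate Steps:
$D{\left(z,U \right)} = -1020 + 4 U$ ($D{\left(z,U \right)} = 20 - 4 \left(260 - U\right) = 20 + \left(-1040 + 4 U\right) = -1020 + 4 U$)
$\frac{1}{D{\left(570,-217 \right)} + 518111} = \frac{1}{\left(-1020 + 4 \left(-217\right)\right) + 518111} = \frac{1}{\left(-1020 - 868\right) + 518111} = \frac{1}{-1888 + 518111} = \frac{1}{516223}$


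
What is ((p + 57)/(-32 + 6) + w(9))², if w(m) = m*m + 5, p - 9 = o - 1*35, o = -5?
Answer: 7225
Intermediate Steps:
p = -31 (p = 9 + (-5 - 1*35) = 9 + (-5 - 35) = 9 - 40 = -31)
w(m) = 5 + m² (w(m) = m² + 5 = 5 + m²)
((p + 57)/(-32 + 6) + w(9))² = ((-31 + 57)/(-32 + 6) + (5 + 9²))² = (26/(-26) + (5 + 81))² = (26*(-1/26) + 86)² = (-1 + 86)² = 85² = 7225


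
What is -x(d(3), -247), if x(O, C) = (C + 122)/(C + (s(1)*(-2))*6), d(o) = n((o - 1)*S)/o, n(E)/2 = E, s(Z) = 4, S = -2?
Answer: -25/59 ≈ -0.42373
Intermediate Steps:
n(E) = 2*E
d(o) = (4 - 4*o)/o (d(o) = (2*((o - 1)*(-2)))/o = (2*((-1 + o)*(-2)))/o = (2*(2 - 2*o))/o = (4 - 4*o)/o)
x(O, C) = (122 + C)/(-48 + C) (x(O, C) = (C + 122)/(C + (4*(-2))*6) = (122 + C)/(C - 8*6) = (122 + C)/(C - 48) = (122 + C)/(-48 + C))
-x(d(3), -247) = -(122 - 247)/(-48 - 247) = -(-125)/(-295) = -(-1)*(-125)/295 = -1*25/59 = -25/59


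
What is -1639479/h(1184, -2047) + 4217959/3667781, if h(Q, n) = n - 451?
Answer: 6023786387681/9162116938 ≈ 657.47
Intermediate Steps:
h(Q, n) = -451 + n
-1639479/h(1184, -2047) + 4217959/3667781 = -1639479/(-451 - 2047) + 4217959/3667781 = -1639479/(-2498) + 4217959*(1/3667781) = -1639479*(-1/2498) + 4217959/3667781 = 1639479/2498 + 4217959/3667781 = 6023786387681/9162116938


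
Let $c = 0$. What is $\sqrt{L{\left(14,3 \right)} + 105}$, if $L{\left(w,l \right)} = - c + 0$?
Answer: $\sqrt{105} \approx 10.247$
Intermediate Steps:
$L{\left(w,l \right)} = 0$ ($L{\left(w,l \right)} = \left(-1\right) 0 + 0 = 0 + 0 = 0$)
$\sqrt{L{\left(14,3 \right)} + 105} = \sqrt{0 + 105} = \sqrt{105}$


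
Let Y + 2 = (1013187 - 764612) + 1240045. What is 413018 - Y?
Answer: -1075600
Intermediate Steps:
Y = 1488618 (Y = -2 + ((1013187 - 764612) + 1240045) = -2 + (248575 + 1240045) = -2 + 1488620 = 1488618)
413018 - Y = 413018 - 1*1488618 = 413018 - 1488618 = -1075600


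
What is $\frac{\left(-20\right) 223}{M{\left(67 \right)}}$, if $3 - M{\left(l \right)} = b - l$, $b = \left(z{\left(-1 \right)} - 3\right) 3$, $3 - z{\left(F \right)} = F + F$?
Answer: $- \frac{1115}{16} \approx -69.688$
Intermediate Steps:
$z{\left(F \right)} = 3 - 2 F$ ($z{\left(F \right)} = 3 - \left(F + F\right) = 3 - 2 F$)
$b = 6$ ($b = \left(\left(3 - -2\right) - 3\right) 3 = \left(\left(3 + 2\right) - 3\right) 3 = \left(5 - 3\right) 3 = 2 \cdot 3 = 6$)
$M{\left(l \right)} = -3 + l$ ($M{\left(l \right)} = 3 - \left(6 - l\right) = 3 + \left(-6 + l\right) = -3 + l$)
$\frac{\left(-20\right) 223}{M{\left(67 \right)}} = \frac{\left(-20\right) 223}{-3 + 67} = - \frac{4460}{64} = \left(-4460\right) \frac{1}{64} = - \frac{1115}{16}$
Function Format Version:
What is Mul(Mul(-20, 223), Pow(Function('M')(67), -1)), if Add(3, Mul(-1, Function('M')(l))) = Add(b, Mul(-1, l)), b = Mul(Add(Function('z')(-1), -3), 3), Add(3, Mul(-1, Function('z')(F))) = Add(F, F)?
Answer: Rational(-1115, 16) ≈ -69.688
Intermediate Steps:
Function('z')(F) = Add(3, Mul(-2, F)) (Function('z')(F) = Add(3, Mul(-1, Add(F, F))) = Add(3, Mul(-1, Mul(2, F))) = Add(3, Mul(-2, F)))
b = 6 (b = Mul(Add(Add(3, Mul(-2, -1)), -3), 3) = Mul(Add(Add(3, 2), -3), 3) = Mul(Add(5, -3), 3) = Mul(2, 3) = 6)
Function('M')(l) = Add(-3, l) (Function('M')(l) = Add(3, Mul(-1, Add(6, Mul(-1, l)))) = Add(3, Add(-6, l)) = Add(-3, l))
Mul(Mul(-20, 223), Pow(Function('M')(67), -1)) = Mul(Mul(-20, 223), Pow(Add(-3, 67), -1)) = Mul(-4460, Pow(64, -1)) = Mul(-4460, Rational(1, 64)) = Rational(-1115, 16)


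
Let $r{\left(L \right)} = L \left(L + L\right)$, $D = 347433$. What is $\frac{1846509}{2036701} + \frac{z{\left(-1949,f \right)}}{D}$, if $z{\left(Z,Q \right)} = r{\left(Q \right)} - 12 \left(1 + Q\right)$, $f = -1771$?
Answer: $\frac{13460782732919}{707617138533} \approx 19.023$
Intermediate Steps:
$r{\left(L \right)} = 2 L^{2}$ ($r{\left(L \right)} = L 2 L = 2 L^{2}$)
$z{\left(Z,Q \right)} = -12 - 12 Q + 2 Q^{2}$ ($z{\left(Z,Q \right)} = 2 Q^{2} - 12 \left(1 + Q\right) = 2 Q^{2} - \left(12 + 12 Q\right) = -12 - 12 Q + 2 Q^{2}$)
$\frac{1846509}{2036701} + \frac{z{\left(-1949,f \right)}}{D} = \frac{1846509}{2036701} + \frac{-12 - -21252 + 2 \left(-1771\right)^{2}}{347433} = 1846509 \cdot \frac{1}{2036701} + \left(-12 + 21252 + 2 \cdot 3136441\right) \frac{1}{347433} = \frac{1846509}{2036701} + \left(-12 + 21252 + 6272882\right) \frac{1}{347433} = \frac{1846509}{2036701} + 6294122 \cdot \frac{1}{347433} = \frac{1846509}{2036701} + \frac{6294122}{347433} = \frac{13460782732919}{707617138533}$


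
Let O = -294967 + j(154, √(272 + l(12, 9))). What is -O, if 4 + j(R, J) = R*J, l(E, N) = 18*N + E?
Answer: 294971 - 154*√446 ≈ 2.9172e+5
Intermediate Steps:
l(E, N) = E + 18*N
j(R, J) = -4 + J*R (j(R, J) = -4 + R*J = -4 + J*R)
O = -294971 + 154*√446 (O = -294967 + (-4 + √(272 + (12 + 18*9))*154) = -294967 + (-4 + √(272 + (12 + 162))*154) = -294967 + (-4 + √(272 + 174)*154) = -294967 + (-4 + √446*154) = -294967 + (-4 + 154*√446) = -294971 + 154*√446 ≈ -2.9172e+5)
-O = -(-294971 + 154*√446) = 294971 - 154*√446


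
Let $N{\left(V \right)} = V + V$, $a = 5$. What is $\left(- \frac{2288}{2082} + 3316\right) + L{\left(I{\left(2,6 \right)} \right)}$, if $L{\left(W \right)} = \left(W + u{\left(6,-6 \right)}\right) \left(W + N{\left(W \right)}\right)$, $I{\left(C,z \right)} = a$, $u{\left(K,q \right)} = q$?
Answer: $\frac{3435197}{1041} \approx 3299.9$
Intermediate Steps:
$I{\left(C,z \right)} = 5$
$N{\left(V \right)} = 2 V$
$L{\left(W \right)} = 3 W \left(-6 + W\right)$ ($L{\left(W \right)} = \left(W - 6\right) \left(W + 2 W\right) = \left(-6 + W\right) 3 W = 3 W \left(-6 + W\right)$)
$\left(- \frac{2288}{2082} + 3316\right) + L{\left(I{\left(2,6 \right)} \right)} = \left(- \frac{2288}{2082} + 3316\right) + 3 \cdot 5 \left(-6 + 5\right) = \left(\left(-2288\right) \frac{1}{2082} + 3316\right) + 3 \cdot 5 \left(-1\right) = \left(- \frac{1144}{1041} + 3316\right) - 15 = \frac{3450812}{1041} - 15 = \frac{3435197}{1041}$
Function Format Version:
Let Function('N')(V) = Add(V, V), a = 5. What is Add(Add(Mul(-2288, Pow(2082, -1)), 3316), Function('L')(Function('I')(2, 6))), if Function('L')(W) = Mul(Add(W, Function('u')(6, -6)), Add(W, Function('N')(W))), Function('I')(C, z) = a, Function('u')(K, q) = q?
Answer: Rational(3435197, 1041) ≈ 3299.9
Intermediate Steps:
Function('I')(C, z) = 5
Function('N')(V) = Mul(2, V)
Function('L')(W) = Mul(3, W, Add(-6, W)) (Function('L')(W) = Mul(Add(W, -6), Add(W, Mul(2, W))) = Mul(Add(-6, W), Mul(3, W)) = Mul(3, W, Add(-6, W)))
Add(Add(Mul(-2288, Pow(2082, -1)), 3316), Function('L')(Function('I')(2, 6))) = Add(Add(Mul(-2288, Pow(2082, -1)), 3316), Mul(3, 5, Add(-6, 5))) = Add(Add(Mul(-2288, Rational(1, 2082)), 3316), Mul(3, 5, -1)) = Add(Add(Rational(-1144, 1041), 3316), -15) = Add(Rational(3450812, 1041), -15) = Rational(3435197, 1041)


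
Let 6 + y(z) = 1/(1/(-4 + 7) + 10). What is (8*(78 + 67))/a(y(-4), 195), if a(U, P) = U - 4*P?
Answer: -35960/24363 ≈ -1.4760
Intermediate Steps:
y(z) = -183/31 (y(z) = -6 + 1/(1/(-4 + 7) + 10) = -6 + 1/(1/3 + 10) = -6 + 1/(31/3) = -6 + 3/31 = -183/31)
(8*(78 + 67))/a(y(-4), 195) = (8*(78 + 67))/(-183/31 - 4*195) = (8*145)/(-183/31 - 780) = 1160/(-24363/31) = 1160*(-31/24363) = -35960/24363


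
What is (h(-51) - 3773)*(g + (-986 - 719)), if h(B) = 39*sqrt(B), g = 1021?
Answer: 2580732 - 26676*I*sqrt(51) ≈ 2.5807e+6 - 1.905e+5*I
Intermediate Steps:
(h(-51) - 3773)*(g + (-986 - 719)) = (39*sqrt(-51) - 3773)*(1021 + (-986 - 719)) = (39*(I*sqrt(51)) - 3773)*(1021 - 1705) = (39*I*sqrt(51) - 3773)*(-684) = (-3773 + 39*I*sqrt(51))*(-684) = 2580732 - 26676*I*sqrt(51)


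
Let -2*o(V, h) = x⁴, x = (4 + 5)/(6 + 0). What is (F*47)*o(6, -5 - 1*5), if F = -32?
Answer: 3807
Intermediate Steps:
x = 3/2 (x = 9/6 = 9*(⅙) = 3/2 ≈ 1.5000)
o(V, h) = -81/32 (o(V, h) = -(3/2)⁴/2 = -½*81/16 = -81/32)
(F*47)*o(6, -5 - 1*5) = -32*47*(-81/32) = -1504*(-81/32) = 3807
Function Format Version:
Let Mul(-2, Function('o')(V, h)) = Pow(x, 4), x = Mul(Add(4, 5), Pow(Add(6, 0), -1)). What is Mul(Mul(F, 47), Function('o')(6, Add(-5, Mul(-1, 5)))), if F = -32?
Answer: 3807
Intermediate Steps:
x = Rational(3, 2) (x = Mul(9, Pow(6, -1)) = Mul(9, Rational(1, 6)) = Rational(3, 2) ≈ 1.5000)
Function('o')(V, h) = Rational(-81, 32) (Function('o')(V, h) = Mul(Rational(-1, 2), Pow(Rational(3, 2), 4)) = Mul(Rational(-1, 2), Rational(81, 16)) = Rational(-81, 32))
Mul(Mul(F, 47), Function('o')(6, Add(-5, Mul(-1, 5)))) = Mul(Mul(-32, 47), Rational(-81, 32)) = Mul(-1504, Rational(-81, 32)) = 3807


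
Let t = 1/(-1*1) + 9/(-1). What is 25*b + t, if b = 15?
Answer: 365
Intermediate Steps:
t = -10 (t = -1*1 + 9*(-1) = -1 - 9 = -10)
25*b + t = 25*15 - 10 = 375 - 10 = 365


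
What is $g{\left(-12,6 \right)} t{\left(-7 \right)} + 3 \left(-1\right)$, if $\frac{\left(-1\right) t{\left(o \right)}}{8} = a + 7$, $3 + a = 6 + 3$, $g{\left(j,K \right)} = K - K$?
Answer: $-3$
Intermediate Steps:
$g{\left(j,K \right)} = 0$
$a = 6$ ($a = -3 + \left(6 + 3\right) = -3 + 9 = 6$)
$t{\left(o \right)} = -104$ ($t{\left(o \right)} = - 8 \left(6 + 7\right) = \left(-8\right) 13 = -104$)
$g{\left(-12,6 \right)} t{\left(-7 \right)} + 3 \left(-1\right) = 0 \left(-104\right) + 3 \left(-1\right) = 0 - 3 = -3$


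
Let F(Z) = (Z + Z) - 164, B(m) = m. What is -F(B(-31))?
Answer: 226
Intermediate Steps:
F(Z) = -164 + 2*Z (F(Z) = 2*Z - 164 = -164 + 2*Z)
-F(B(-31)) = -(-164 + 2*(-31)) = -(-164 - 62) = -1*(-226) = 226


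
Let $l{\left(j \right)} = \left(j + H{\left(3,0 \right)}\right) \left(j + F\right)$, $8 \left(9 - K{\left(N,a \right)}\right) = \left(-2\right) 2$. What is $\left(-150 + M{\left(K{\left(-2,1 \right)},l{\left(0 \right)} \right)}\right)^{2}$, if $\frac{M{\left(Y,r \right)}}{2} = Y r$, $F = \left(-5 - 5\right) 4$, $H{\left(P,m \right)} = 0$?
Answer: $22500$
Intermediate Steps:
$F = -40$ ($F = \left(-10\right) 4 = -40$)
$K{\left(N,a \right)} = \frac{19}{2}$ ($K{\left(N,a \right)} = 9 - \frac{\left(-2\right) 2}{8} = 9 - - \frac{1}{2} = 9 + \frac{1}{2} = \frac{19}{2}$)
$l{\left(j \right)} = j \left(-40 + j\right)$ ($l{\left(j \right)} = \left(j + 0\right) \left(j - 40\right) = j \left(-40 + j\right)$)
$M{\left(Y,r \right)} = 2 Y r$
$\left(-150 + M{\left(K{\left(-2,1 \right)},l{\left(0 \right)} \right)}\right)^{2} = \left(-150 + 2 \cdot \frac{19}{2} \cdot 0 \left(-40 + 0\right)\right)^{2} = \left(-150 + 2 \cdot \frac{19}{2} \cdot 0 \left(-40\right)\right)^{2} = \left(-150 + 2 \cdot \frac{19}{2} \cdot 0\right)^{2} = \left(-150 + 0\right)^{2} = \left(-150\right)^{2} = 22500$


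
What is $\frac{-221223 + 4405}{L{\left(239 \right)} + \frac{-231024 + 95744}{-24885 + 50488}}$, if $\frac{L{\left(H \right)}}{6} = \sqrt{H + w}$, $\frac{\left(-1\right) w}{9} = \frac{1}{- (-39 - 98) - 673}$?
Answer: $- \frac{100629330480710080}{753366044002753} - \frac{426381449028486 \sqrt{17167142}}{753366044002753} \approx -2478.6$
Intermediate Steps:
$w = \frac{9}{536}$ ($w = - \frac{9}{- (-39 - 98) - 673} = - \frac{9}{\left(-1\right) \left(-137\right) - 673} = - \frac{9}{137 - 673} = - \frac{9}{-536} = \left(-9\right) \left(- \frac{1}{536}\right) = \frac{9}{536} \approx 0.016791$)
$L{\left(H \right)} = 6 \sqrt{\frac{9}{536} + H}$ ($L{\left(H \right)} = 6 \sqrt{H + \frac{9}{536}} = 6 \sqrt{\frac{9}{536} + H}$)
$\frac{-221223 + 4405}{L{\left(239 \right)} + \frac{-231024 + 95744}{-24885 + 50488}} = \frac{-221223 + 4405}{\frac{3 \sqrt{1206 + 71824 \cdot 239}}{134} + \frac{-231024 + 95744}{-24885 + 50488}} = - \frac{216818}{\frac{3 \sqrt{1206 + 17165936}}{134} - \frac{135280}{25603}} = - \frac{216818}{\frac{3 \sqrt{17167142}}{134} - \frac{135280}{25603}} = - \frac{216818}{- \frac{135280}{25603} + \frac{3 \sqrt{17167142}}{134}}$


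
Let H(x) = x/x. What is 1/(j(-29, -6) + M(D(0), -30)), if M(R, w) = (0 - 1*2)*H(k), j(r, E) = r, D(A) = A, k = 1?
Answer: -1/31 ≈ -0.032258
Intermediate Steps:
H(x) = 1
M(R, w) = -2 (M(R, w) = (0 - 1*2)*1 = (0 - 2)*1 = -2*1 = -2)
1/(j(-29, -6) + M(D(0), -30)) = 1/(-29 - 2) = 1/(-31) = -1/31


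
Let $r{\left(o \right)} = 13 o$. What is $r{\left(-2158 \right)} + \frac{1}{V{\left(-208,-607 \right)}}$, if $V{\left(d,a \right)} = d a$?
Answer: $- \frac{3541985823}{126256} \approx -28054.0$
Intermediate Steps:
$V{\left(d,a \right)} = a d$
$r{\left(-2158 \right)} + \frac{1}{V{\left(-208,-607 \right)}} = 13 \left(-2158\right) + \frac{1}{\left(-607\right) \left(-208\right)} = -28054 + \frac{1}{126256} = - \frac{3541985823}{126256}$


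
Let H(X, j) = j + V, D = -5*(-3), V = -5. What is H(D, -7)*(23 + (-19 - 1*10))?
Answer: 72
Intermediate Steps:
D = 15
H(X, j) = -5 + j (H(X, j) = j - 5 = -5 + j)
H(D, -7)*(23 + (-19 - 1*10)) = (-5 - 7)*(23 + (-19 - 1*10)) = -12*(23 + (-19 - 10)) = -12*(23 - 29) = -12*(-6) = 72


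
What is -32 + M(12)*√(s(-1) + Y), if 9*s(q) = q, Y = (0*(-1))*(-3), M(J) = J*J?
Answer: -32 + 48*I ≈ -32.0 + 48.0*I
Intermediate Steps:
M(J) = J²
Y = 0 (Y = 0*(-3) = 0)
s(q) = q/9
-32 + M(12)*√(s(-1) + Y) = -32 + 12²*√((⅑)*(-1) + 0) = -32 + 144*√(-⅑ + 0) = -32 + 144*√(-⅑) = -32 + 144*(I/3) = -32 + 48*I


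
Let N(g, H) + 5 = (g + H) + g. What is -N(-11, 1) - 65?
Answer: -39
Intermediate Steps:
N(g, H) = -5 + H + 2*g (N(g, H) = -5 + ((g + H) + g) = -5 + ((H + g) + g) = -5 + (H + 2*g) = -5 + H + 2*g)
-N(-11, 1) - 65 = -(-5 + 1 + 2*(-11)) - 65 = -(-5 + 1 - 22) - 65 = -1*(-26) - 65 = 26 - 65 = -39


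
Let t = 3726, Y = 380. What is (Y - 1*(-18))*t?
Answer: 1482948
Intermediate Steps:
(Y - 1*(-18))*t = (380 - 1*(-18))*3726 = (380 + 18)*3726 = 398*3726 = 1482948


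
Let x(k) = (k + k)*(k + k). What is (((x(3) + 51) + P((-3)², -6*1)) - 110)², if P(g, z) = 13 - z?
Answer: 16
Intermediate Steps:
x(k) = 4*k² (x(k) = (2*k)*(2*k) = 4*k²)
(((x(3) + 51) + P((-3)², -6*1)) - 110)² = (((4*3² + 51) + (13 - (-6))) - 110)² = (((4*9 + 51) + (13 - 1*(-6))) - 110)² = (((36 + 51) + (13 + 6)) - 110)² = ((87 + 19) - 110)² = (106 - 110)² = (-4)² = 16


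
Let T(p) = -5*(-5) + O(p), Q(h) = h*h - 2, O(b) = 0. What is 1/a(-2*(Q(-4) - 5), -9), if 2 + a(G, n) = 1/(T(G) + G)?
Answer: -7/13 ≈ -0.53846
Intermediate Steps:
Q(h) = -2 + h**2 (Q(h) = h**2 - 2 = -2 + h**2)
T(p) = 25 (T(p) = -5*(-5) + 0 = 25 + 0 = 25)
a(G, n) = -2 + 1/(25 + G)
1/a(-2*(Q(-4) - 5), -9) = 1/((-49 - (-4)*((-2 + (-4)**2) - 5))/(25 - 2*((-2 + (-4)**2) - 5))) = 1/((-49 - (-4)*((-2 + 16) - 5))/(25 - 2*((-2 + 16) - 5))) = 1/((-49 - (-4)*(14 - 5))/(25 - 2*(14 - 5))) = 1/((-49 - (-4)*9)/(25 - 2*9)) = 1/((-49 - 2*(-18))/(25 - 18)) = 1/((-49 + 36)/7) = 1/((1/7)*(-13)) = 1/(-13/7) = -7/13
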